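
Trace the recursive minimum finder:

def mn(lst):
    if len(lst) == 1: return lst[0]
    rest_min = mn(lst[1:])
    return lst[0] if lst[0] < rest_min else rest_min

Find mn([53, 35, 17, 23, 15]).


mn([53, 35, 17, 23, 15]): compare 53 with mn([35, 17, 23, 15])
mn([35, 17, 23, 15]): compare 35 with mn([17, 23, 15])
mn([17, 23, 15]): compare 17 with mn([23, 15])
mn([23, 15]): compare 23 with mn([15])
mn([15]) = 15  (base case)
Compare 23 with 15 -> 15
Compare 17 with 15 -> 15
Compare 35 with 15 -> 15
Compare 53 with 15 -> 15

15


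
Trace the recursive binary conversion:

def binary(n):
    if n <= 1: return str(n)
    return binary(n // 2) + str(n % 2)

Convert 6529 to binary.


binary(6529) = binary(3264) + '1'
binary(3264) = binary(1632) + '0'
binary(1632) = binary(816) + '0'
binary(816) = binary(408) + '0'
binary(408) = binary(204) + '0'
binary(204) = binary(102) + '0'
binary(102) = binary(51) + '0'
binary(51) = binary(25) + '1'
binary(25) = binary(12) + '1'
binary(12) = binary(6) + '0'
binary(6) = binary(3) + '0'
binary(3) = binary(1) + '1'
binary(1) = '1'  (base case)
Concatenating: '1' + '1' + '0' + '0' + '1' + '1' + '0' + '0' + '0' + '0' + '0' + '0' + '1' = '1100110000001'

1100110000001


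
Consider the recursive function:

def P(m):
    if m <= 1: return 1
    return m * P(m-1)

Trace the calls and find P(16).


P(16)
= 16 * P(15)
= 16 * 15 * P(14)
= 16 * 15 * 14 * P(13)
= 16 * 15 * 14 * 13 * P(12)
= 16 * 15 * 14 * 13 * 12 * P(11)
= 16 * 15 * 14 * 13 * 12 * 11 * P(10)
= 16 * 15 * 14 * 13 * 12 * 11 * 10 * P(9)
= 16 * 15 * 14 * 13 * 12 * 11 * 10 * 9 * P(8)
= 16 * 15 * 14 * 13 * 12 * 11 * 10 * 9 * 8 * P(7)
= 16 * 15 * 14 * 13 * 12 * 11 * 10 * 9 * 8 * 7 * P(6)
= 16 * 15 * 14 * 13 * 12 * 11 * 10 * 9 * 8 * 7 * 6 * P(5)
= 16 * 15 * 14 * 13 * 12 * 11 * 10 * 9 * 8 * 7 * 6 * 5 * P(4)
= 16 * 15 * 14 * 13 * 12 * 11 * 10 * 9 * 8 * 7 * 6 * 5 * 4 * P(3)
= 16 * 15 * 14 * 13 * 12 * 11 * 10 * 9 * 8 * 7 * 6 * 5 * 4 * 3 * P(2)
= 16 * 15 * 14 * 13 * 12 * 11 * 10 * 9 * 8 * 7 * 6 * 5 * 4 * 3 * 2 * P(1)
= 16 * 15 * 14 * 13 * 12 * 11 * 10 * 9 * 8 * 7 * 6 * 5 * 4 * 3 * 2 * 1
= 20922789888000

20922789888000


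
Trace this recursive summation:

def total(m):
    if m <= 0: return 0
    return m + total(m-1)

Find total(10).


total(10)
= 10 + 9 + 8 + 7 + 6 + 5 + 4 + 3 + 2 + 1 + total(0)
= 10 + 9 + 8 + 7 + 6 + 5 + 4 + 3 + 2 + 1 + 0
= 55

55


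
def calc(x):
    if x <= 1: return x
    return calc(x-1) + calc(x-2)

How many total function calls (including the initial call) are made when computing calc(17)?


Let C(n) = total calls for calc(n)
C(0) = 1, C(1) = 1
C(2) = 1 + C(1) + C(0) = 1 + 1 + 1 = 3
C(3) = 1 + C(2) + C(1) = 1 + 3 + 1 = 5
C(4) = 1 + C(3) + C(2) = 1 + 5 + 3 = 9
C(5) = 1 + C(4) + C(3) = 1 + 9 + 5 = 15
C(6) = 1 + C(5) + C(4) = 1 + 15 + 9 = 25
C(7) = 1 + C(6) + C(5) = 1 + 25 + 15 = 41
C(8) = 1 + C(7) + C(6) = 1 + 41 + 25 = 67
C(9) = 1 + C(8) + C(7) = 1 + 67 + 41 = 109
C(10) = 1 + C(9) + C(8) = 1 + 109 + 67 = 177
C(11) = 1 + C(10) + C(9) = 1 + 177 + 109 = 287
C(12) = 1 + C(11) + C(10) = 1 + 287 + 177 = 465
C(13) = 1 + C(12) + C(11) = 1 + 465 + 287 = 753
C(14) = 1 + C(13) + C(12) = 1 + 753 + 465 = 1219
C(15) = 1 + C(14) + C(13) = 1 + 1219 + 753 = 1973
C(16) = 1 + C(15) + C(14) = 1 + 1973 + 1219 = 3193
C(17) = 1 + C(16) + C(15) = 1 + 3193 + 1973 = 5167

5167


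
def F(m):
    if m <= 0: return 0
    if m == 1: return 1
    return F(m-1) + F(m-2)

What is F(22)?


Computing F(22) bottom-up:
F(0) = 0
F(1) = 1
F(2) = F(1) + F(0) = 1 + 0 = 1
F(3) = F(2) + F(1) = 1 + 1 = 2
F(4) = F(3) + F(2) = 2 + 1 = 3
F(5) = F(4) + F(3) = 3 + 2 = 5
F(6) = F(5) + F(4) = 5 + 3 = 8
F(7) = F(6) + F(5) = 8 + 5 = 13
F(8) = F(7) + F(6) = 13 + 8 = 21
F(9) = F(8) + F(7) = 21 + 13 = 34
F(10) = F(9) + F(8) = 34 + 21 = 55
F(11) = F(10) + F(9) = 55 + 34 = 89
F(12) = F(11) + F(10) = 89 + 55 = 144
F(13) = F(12) + F(11) = 144 + 89 = 233
F(14) = F(13) + F(12) = 233 + 144 = 377
F(15) = F(14) + F(13) = 377 + 233 = 610
F(16) = F(15) + F(14) = 610 + 377 = 987
F(17) = F(16) + F(15) = 987 + 610 = 1597
F(18) = F(17) + F(16) = 1597 + 987 = 2584
F(19) = F(18) + F(17) = 2584 + 1597 = 4181
F(20) = F(19) + F(18) = 4181 + 2584 = 6765
F(21) = F(20) + F(19) = 6765 + 4181 = 10946
F(22) = F(21) + F(20) = 10946 + 6765 = 17711

17711


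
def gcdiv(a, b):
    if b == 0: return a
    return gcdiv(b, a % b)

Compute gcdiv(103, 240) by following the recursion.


gcdiv(103, 240) = gcdiv(240, 103)
gcdiv(240, 103) = gcdiv(103, 34)
gcdiv(103, 34) = gcdiv(34, 1)
gcdiv(34, 1) = gcdiv(1, 0)
gcdiv(1, 0) = 1  (base case)

1


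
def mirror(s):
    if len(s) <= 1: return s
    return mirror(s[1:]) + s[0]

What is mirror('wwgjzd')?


mirror('wwgjzd') = mirror('wgjzd') + 'w'
mirror('wgjzd') = mirror('gjzd') + 'w'
mirror('gjzd') = mirror('jzd') + 'g'
mirror('jzd') = mirror('zd') + 'j'
mirror('zd') = mirror('d') + 'z'
mirror('d') = 'd'  (base case)
Concatenating: 'd' + 'z' + 'j' + 'g' + 'w' + 'w' = 'dzjgww'

dzjgww


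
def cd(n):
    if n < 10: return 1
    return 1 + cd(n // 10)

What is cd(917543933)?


cd(917543933) = 1 + cd(91754393)
cd(91754393) = 1 + cd(9175439)
cd(9175439) = 1 + cd(917543)
cd(917543) = 1 + cd(91754)
cd(91754) = 1 + cd(9175)
cd(9175) = 1 + cd(917)
cd(917) = 1 + cd(91)
cd(91) = 1 + cd(9)
cd(9) = 1  (base case: 9 < 10)
Unwinding: 1 + 1 + 1 + 1 + 1 + 1 + 1 + 1 + 1 = 9

9


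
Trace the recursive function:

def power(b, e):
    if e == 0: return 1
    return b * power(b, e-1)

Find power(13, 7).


power(13, 7)
= 13 * power(13, 6)
= 13 * 13 * power(13, 5)
= 13 * 13 * 13 * power(13, 4)
= 13 * 13 * 13 * 13 * power(13, 3)
= 13 * 13 * 13 * 13 * 13 * power(13, 2)
= 13 * 13 * 13 * 13 * 13 * 13 * power(13, 1)
= 13 * 13 * 13 * 13 * 13 * 13 * 13 * power(13, 0)
= 13 * 13 * 13 * 13 * 13 * 13 * 13 * 1
= 62748517

62748517


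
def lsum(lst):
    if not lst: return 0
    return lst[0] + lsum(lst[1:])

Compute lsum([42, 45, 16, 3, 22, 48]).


lsum([42, 45, 16, 3, 22, 48]) = 42 + lsum([45, 16, 3, 22, 48])
lsum([45, 16, 3, 22, 48]) = 45 + lsum([16, 3, 22, 48])
lsum([16, 3, 22, 48]) = 16 + lsum([3, 22, 48])
lsum([3, 22, 48]) = 3 + lsum([22, 48])
lsum([22, 48]) = 22 + lsum([48])
lsum([48]) = 48 + lsum([])
lsum([]) = 0  (base case)
Total: 42 + 45 + 16 + 3 + 22 + 48 + 0 = 176

176


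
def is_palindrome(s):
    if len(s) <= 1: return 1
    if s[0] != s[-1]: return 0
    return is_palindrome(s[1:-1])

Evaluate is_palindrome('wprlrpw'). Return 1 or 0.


is_palindrome('wprlrpw'): s[0]='w' == s[-1]='w' -> check is_palindrome('prlrp')
is_palindrome('prlrp'): s[0]='p' == s[-1]='p' -> check is_palindrome('rlr')
is_palindrome('rlr'): s[0]='r' == s[-1]='r' -> check is_palindrome('l')
is_palindrome('l'): len <= 1 -> return 1  (base case)
Result: 1 (palindrome)

1


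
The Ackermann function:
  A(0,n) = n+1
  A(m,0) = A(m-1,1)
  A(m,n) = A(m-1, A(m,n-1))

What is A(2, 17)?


A(2, 17) = A(1, A(2, 16))
  A(2, 16) = A(1, A(2, 15))
    A(2, 15) = A(1, A(2, 14))
      A(2, 14) = A(1, A(2, 13))
        A(2, 13) = A(1, A(2, 12))
          A(2, 12) = A(1, A(2, 11))
          A(2, 11) = A(1, A(2, 10))
          A(2, 10) = A(1, A(2, 9))
          A(2, 9) = A(1, A(2, 8))
          A(2, 8) = A(1, A(2, 7))
          A(2, 7) = A(1, A(2, 6))
          A(2, 6) = A(1, A(2, 5))
          A(2, 5) = A(1, A(2, 4))
          A(2, 4) = A(1, A(2, 3))
          A(2, 3) = A(1, A(2, 2))
          A(2, 2) = A(1, A(2, 1))
          A(2, 1) = A(1, A(2, 0))
          A(2, 0) = A(1, 1)
          A(1, 1) = A(0, A(1, 0))
          A(1, 0) = A(0, 1)
          A(0, 1) = 2
            = A(0, 2)
          A(0, 2) = 3
            = A(1, 3)
          A(1, 3) = A(0, A(1, 2))
... (trace truncated)
Result: A(2, 17) = 37

37


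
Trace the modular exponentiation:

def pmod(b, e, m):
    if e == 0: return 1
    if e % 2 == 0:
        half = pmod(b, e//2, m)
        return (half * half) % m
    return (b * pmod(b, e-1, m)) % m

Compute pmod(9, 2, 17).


pmod(9, 2, 17): e is even, compute pmod(9, 1, 17)
  pmod(9, 1, 17): e is odd, compute pmod(9, 0, 17)
    pmod(9, 0, 17) = 1
  (9 * 1) % 17 = 9
half=9, (9*9) % 17 = 13

13


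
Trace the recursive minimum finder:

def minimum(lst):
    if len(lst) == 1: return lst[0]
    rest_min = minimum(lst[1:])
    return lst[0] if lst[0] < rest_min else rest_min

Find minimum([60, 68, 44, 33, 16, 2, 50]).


minimum([60, 68, 44, 33, 16, 2, 50]): compare 60 with minimum([68, 44, 33, 16, 2, 50])
minimum([68, 44, 33, 16, 2, 50]): compare 68 with minimum([44, 33, 16, 2, 50])
minimum([44, 33, 16, 2, 50]): compare 44 with minimum([33, 16, 2, 50])
minimum([33, 16, 2, 50]): compare 33 with minimum([16, 2, 50])
minimum([16, 2, 50]): compare 16 with minimum([2, 50])
minimum([2, 50]): compare 2 with minimum([50])
minimum([50]) = 50  (base case)
Compare 2 with 50 -> 2
Compare 16 with 2 -> 2
Compare 33 with 2 -> 2
Compare 44 with 2 -> 2
Compare 68 with 2 -> 2
Compare 60 with 2 -> 2

2


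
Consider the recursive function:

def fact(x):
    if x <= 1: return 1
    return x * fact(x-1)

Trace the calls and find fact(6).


fact(6)
= 6 * fact(5)
= 6 * 5 * fact(4)
= 6 * 5 * 4 * fact(3)
= 6 * 5 * 4 * 3 * fact(2)
= 6 * 5 * 4 * 3 * 2 * fact(1)
= 6 * 5 * 4 * 3 * 2 * 1
= 720

720


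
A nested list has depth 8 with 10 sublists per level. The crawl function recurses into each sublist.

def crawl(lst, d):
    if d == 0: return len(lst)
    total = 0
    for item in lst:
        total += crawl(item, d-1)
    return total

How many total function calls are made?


At depth 0 (root): 1 call
At depth 1: each of 1 parents calls crawl on 10 children = 10 calls
At depth 2: each of 10 parents calls crawl on 10 children = 100 calls
At depth 3: each of 100 parents calls crawl on 10 children = 1000 calls
At depth 4: each of 1000 parents calls crawl on 10 children = 10000 calls
At depth 5: each of 10000 parents calls crawl on 10 children = 100000 calls
At depth 6: each of 100000 parents calls crawl on 10 children = 1000000 calls
At depth 7: each of 1000000 parents calls crawl on 10 children = 10000000 calls
At depth 8: each of 10000000 parents calls crawl on 10 children = 100000000 calls
Total: 1 + 10 + 100 + 1000 + 10000 + 100000 + 1000000 + 10000000 + 100000000 = 111111111

111111111


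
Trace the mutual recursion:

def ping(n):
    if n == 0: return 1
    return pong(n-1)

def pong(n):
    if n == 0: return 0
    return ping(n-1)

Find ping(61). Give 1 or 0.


ping(61) = pong(60)
pong(60) = ping(59)
ping(59) = pong(58)
pong(58) = ping(57)
ping(57) = pong(56)
pong(56) = ping(55)
ping(55) = pong(54)
pong(54) = ping(53)
ping(53) = pong(52)
pong(52) = ping(51)
ping(51) = pong(50)
pong(50) = ping(49)
ping(49) = pong(48)
pong(48) = ping(47)
ping(47) = pong(46)
pong(46) = ping(45)
ping(45) = pong(44)
pong(44) = ping(43)
ping(43) = pong(42)
pong(42) = ping(41)
ping(41) = pong(40)
pong(40) = ping(39)
ping(39) = pong(38)
pong(38) = ping(37)
ping(37) = pong(36)
pong(36) = ping(35)
ping(35) = pong(34)
pong(34) = ping(33)
ping(33) = pong(32)
pong(32) = ping(31)
ping(31) = pong(30)
pong(30) = ping(29)
ping(29) = pong(28)
pong(28) = ping(27)
ping(27) = pong(26)
pong(26) = ping(25)
ping(25) = pong(24)
pong(24) = ping(23)
ping(23) = pong(22)
pong(22) = ping(21)
ping(21) = pong(20)
pong(20) = ping(19)
ping(19) = pong(18)
pong(18) = ping(17)
ping(17) = pong(16)
pong(16) = ping(15)
ping(15) = pong(14)
pong(14) = ping(13)
ping(13) = pong(12)
pong(12) = ping(11)
ping(11) = pong(10)
pong(10) = ping(9)
ping(9) = pong(8)
pong(8) = ping(7)
ping(7) = pong(6)
pong(6) = ping(5)
ping(5) = pong(4)
pong(4) = ping(3)
ping(3) = pong(2)
pong(2) = ping(1)
ping(1) = pong(0)
pong(0) = 0  (base case)
Result: 0

0


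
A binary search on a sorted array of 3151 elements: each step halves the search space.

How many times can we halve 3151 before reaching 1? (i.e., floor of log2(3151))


3151 / 2 = 1575
1575 / 2 = 787
787 / 2 = 393
393 / 2 = 196
196 / 2 = 98
98 / 2 = 49
49 / 2 = 24
24 / 2 = 12
12 / 2 = 6
6 / 2 = 3
3 / 2 = 1
Reached 1 after 11 halvings

11


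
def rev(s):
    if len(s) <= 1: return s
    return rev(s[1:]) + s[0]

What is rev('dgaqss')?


rev('dgaqss') = rev('gaqss') + 'd'
rev('gaqss') = rev('aqss') + 'g'
rev('aqss') = rev('qss') + 'a'
rev('qss') = rev('ss') + 'q'
rev('ss') = rev('s') + 's'
rev('s') = 's'  (base case)
Concatenating: 's' + 's' + 'q' + 'a' + 'g' + 'd' = 'ssqagd'

ssqagd


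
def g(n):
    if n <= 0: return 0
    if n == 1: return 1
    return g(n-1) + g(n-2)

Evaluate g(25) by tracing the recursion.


Computing g(25) bottom-up:
g(0) = 0
g(1) = 1
g(2) = g(1) + g(0) = 1 + 0 = 1
g(3) = g(2) + g(1) = 1 + 1 = 2
g(4) = g(3) + g(2) = 2 + 1 = 3
g(5) = g(4) + g(3) = 3 + 2 = 5
g(6) = g(5) + g(4) = 5 + 3 = 8
g(7) = g(6) + g(5) = 8 + 5 = 13
g(8) = g(7) + g(6) = 13 + 8 = 21
g(9) = g(8) + g(7) = 21 + 13 = 34
g(10) = g(9) + g(8) = 34 + 21 = 55
g(11) = g(10) + g(9) = 55 + 34 = 89
g(12) = g(11) + g(10) = 89 + 55 = 144
g(13) = g(12) + g(11) = 144 + 89 = 233
g(14) = g(13) + g(12) = 233 + 144 = 377
g(15) = g(14) + g(13) = 377 + 233 = 610
g(16) = g(15) + g(14) = 610 + 377 = 987
g(17) = g(16) + g(15) = 987 + 610 = 1597
g(18) = g(17) + g(16) = 1597 + 987 = 2584
g(19) = g(18) + g(17) = 2584 + 1597 = 4181
g(20) = g(19) + g(18) = 4181 + 2584 = 6765
g(21) = g(20) + g(19) = 6765 + 4181 = 10946
g(22) = g(21) + g(20) = 10946 + 6765 = 17711
g(23) = g(22) + g(21) = 17711 + 10946 = 28657
g(24) = g(23) + g(22) = 28657 + 17711 = 46368
g(25) = g(24) + g(23) = 46368 + 28657 = 75025

75025


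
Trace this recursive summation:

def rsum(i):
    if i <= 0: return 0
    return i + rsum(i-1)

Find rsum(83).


rsum(83)
= 83 + 82 + 81 + 80 + 79 + 78 + 77 + 76 + 75 + 74 + 73 + 72 + 71 + 70 + 69 + 68 + 67 + 66 + 65 + 64 + 63 + 62 + 61 + 60 + 59 + 58 + 57 + 56 + 55 + 54 + 53 + 52 + 51 + 50 + 49 + 48 + 47 + 46 + 45 + 44 + 43 + 42 + 41 + 40 + 39 + 38 + 37 + 36 + 35 + 34 + 33 + 32 + 31 + 30 + 29 + 28 + 27 + 26 + 25 + 24 + 23 + 22 + 21 + 20 + 19 + 18 + 17 + 16 + 15 + 14 + 13 + 12 + 11 + 10 + 9 + 8 + 7 + 6 + 5 + 4 + 3 + 2 + 1 + rsum(0)
= 83 + 82 + 81 + 80 + 79 + 78 + 77 + 76 + 75 + 74 + 73 + 72 + 71 + 70 + 69 + 68 + 67 + 66 + 65 + 64 + 63 + 62 + 61 + 60 + 59 + 58 + 57 + 56 + 55 + 54 + 53 + 52 + 51 + 50 + 49 + 48 + 47 + 46 + 45 + 44 + 43 + 42 + 41 + 40 + 39 + 38 + 37 + 36 + 35 + 34 + 33 + 32 + 31 + 30 + 29 + 28 + 27 + 26 + 25 + 24 + 23 + 22 + 21 + 20 + 19 + 18 + 17 + 16 + 15 + 14 + 13 + 12 + 11 + 10 + 9 + 8 + 7 + 6 + 5 + 4 + 3 + 2 + 1 + 0
= 3486

3486


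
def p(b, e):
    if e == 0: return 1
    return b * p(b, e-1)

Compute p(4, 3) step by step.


p(4, 3)
= 4 * p(4, 2)
= 4 * 4 * p(4, 1)
= 4 * 4 * 4 * p(4, 0)
= 4 * 4 * 4 * 1
= 64

64


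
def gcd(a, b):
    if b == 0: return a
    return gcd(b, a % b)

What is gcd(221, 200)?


gcd(221, 200) = gcd(200, 21)
gcd(200, 21) = gcd(21, 11)
gcd(21, 11) = gcd(11, 10)
gcd(11, 10) = gcd(10, 1)
gcd(10, 1) = gcd(1, 0)
gcd(1, 0) = 1  (base case)

1


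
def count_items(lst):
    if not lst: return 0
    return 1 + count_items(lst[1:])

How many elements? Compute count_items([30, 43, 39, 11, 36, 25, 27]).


count_items([30, 43, 39, 11, 36, 25, 27]) = 1 + count_items([43, 39, 11, 36, 25, 27])
count_items([43, 39, 11, 36, 25, 27]) = 1 + count_items([39, 11, 36, 25, 27])
count_items([39, 11, 36, 25, 27]) = 1 + count_items([11, 36, 25, 27])
count_items([11, 36, 25, 27]) = 1 + count_items([36, 25, 27])
count_items([36, 25, 27]) = 1 + count_items([25, 27])
count_items([25, 27]) = 1 + count_items([27])
count_items([27]) = 1 + count_items([])
count_items([]) = 0  (base case)
Unwinding: 1 + 1 + 1 + 1 + 1 + 1 + 1 + 0 = 7

7


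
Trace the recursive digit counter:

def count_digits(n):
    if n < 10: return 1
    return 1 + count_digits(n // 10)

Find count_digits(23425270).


count_digits(23425270) = 1 + count_digits(2342527)
count_digits(2342527) = 1 + count_digits(234252)
count_digits(234252) = 1 + count_digits(23425)
count_digits(23425) = 1 + count_digits(2342)
count_digits(2342) = 1 + count_digits(234)
count_digits(234) = 1 + count_digits(23)
count_digits(23) = 1 + count_digits(2)
count_digits(2) = 1  (base case: 2 < 10)
Unwinding: 1 + 1 + 1 + 1 + 1 + 1 + 1 + 1 = 8

8


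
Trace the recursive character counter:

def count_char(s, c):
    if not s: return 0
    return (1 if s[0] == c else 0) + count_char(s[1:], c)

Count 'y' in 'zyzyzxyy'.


s[0]='z' != 'y' -> 0
s[0]='y' == 'y' -> 1
s[0]='z' != 'y' -> 0
s[0]='y' == 'y' -> 1
s[0]='z' != 'y' -> 0
s[0]='x' != 'y' -> 0
s[0]='y' == 'y' -> 1
s[0]='y' == 'y' -> 1
Sum: 0 + 1 + 0 + 1 + 0 + 0 + 1 + 1 = 4

4


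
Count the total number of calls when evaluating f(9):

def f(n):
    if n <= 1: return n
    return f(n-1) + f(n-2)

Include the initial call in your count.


Let C(n) = total calls for f(n)
C(0) = 1, C(1) = 1
C(2) = 1 + C(1) + C(0) = 1 + 1 + 1 = 3
C(3) = 1 + C(2) + C(1) = 1 + 3 + 1 = 5
C(4) = 1 + C(3) + C(2) = 1 + 5 + 3 = 9
C(5) = 1 + C(4) + C(3) = 1 + 9 + 5 = 15
C(6) = 1 + C(5) + C(4) = 1 + 15 + 9 = 25
C(7) = 1 + C(6) + C(5) = 1 + 25 + 15 = 41
C(8) = 1 + C(7) + C(6) = 1 + 41 + 25 = 67
C(9) = 1 + C(8) + C(7) = 1 + 67 + 41 = 109

109


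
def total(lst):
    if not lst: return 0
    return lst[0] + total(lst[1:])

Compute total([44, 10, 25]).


total([44, 10, 25]) = 44 + total([10, 25])
total([10, 25]) = 10 + total([25])
total([25]) = 25 + total([])
total([]) = 0  (base case)
Total: 44 + 10 + 25 + 0 = 79

79


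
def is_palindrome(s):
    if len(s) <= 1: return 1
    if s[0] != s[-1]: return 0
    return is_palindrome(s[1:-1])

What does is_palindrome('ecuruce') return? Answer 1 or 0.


is_palindrome('ecuruce'): s[0]='e' == s[-1]='e' -> check is_palindrome('curuc')
is_palindrome('curuc'): s[0]='c' == s[-1]='c' -> check is_palindrome('uru')
is_palindrome('uru'): s[0]='u' == s[-1]='u' -> check is_palindrome('r')
is_palindrome('r'): len <= 1 -> return 1  (base case)
Result: 1 (palindrome)

1


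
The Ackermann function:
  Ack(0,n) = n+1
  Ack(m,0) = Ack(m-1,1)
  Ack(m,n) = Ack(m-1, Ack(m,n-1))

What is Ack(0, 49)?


Ack(0, 49) = 50
Result: Ack(0, 49) = 50

50


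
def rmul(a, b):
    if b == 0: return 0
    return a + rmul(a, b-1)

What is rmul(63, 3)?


rmul(63, 3) = 63 + rmul(63, 2)
rmul(63, 2) = 63 + rmul(63, 1)
rmul(63, 1) = 63 + rmul(63, 0)
rmul(63, 0) = 0  (base case)
Total: 63 + 63 + 63 + 0 = 189

189


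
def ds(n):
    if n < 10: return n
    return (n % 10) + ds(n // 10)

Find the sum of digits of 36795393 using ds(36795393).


ds(36795393) = 3 + ds(3679539)
ds(3679539) = 9 + ds(367953)
ds(367953) = 3 + ds(36795)
ds(36795) = 5 + ds(3679)
ds(3679) = 9 + ds(367)
ds(367) = 7 + ds(36)
ds(36) = 6 + ds(3)
ds(3) = 3  (base case)
Total: 3 + 9 + 3 + 5 + 9 + 7 + 6 + 3 = 45

45


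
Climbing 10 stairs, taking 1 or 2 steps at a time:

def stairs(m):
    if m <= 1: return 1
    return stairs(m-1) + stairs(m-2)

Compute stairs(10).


Building up from base cases:
stairs(0) = 1
stairs(1) = 1
stairs(2) = stairs(1) + stairs(0) = 1 + 1 = 2
stairs(3) = stairs(2) + stairs(1) = 2 + 1 = 3
stairs(4) = stairs(3) + stairs(2) = 3 + 2 = 5
stairs(5) = stairs(4) + stairs(3) = 5 + 3 = 8
stairs(6) = stairs(5) + stairs(4) = 8 + 5 = 13
stairs(7) = stairs(6) + stairs(5) = 13 + 8 = 21
stairs(8) = stairs(7) + stairs(6) = 21 + 13 = 34
stairs(9) = stairs(8) + stairs(7) = 34 + 21 = 55
stairs(10) = stairs(9) + stairs(8) = 55 + 34 = 89

89


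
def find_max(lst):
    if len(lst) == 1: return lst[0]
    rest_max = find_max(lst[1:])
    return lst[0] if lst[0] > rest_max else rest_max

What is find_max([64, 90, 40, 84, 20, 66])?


find_max([64, 90, 40, 84, 20, 66]): compare 64 with find_max([90, 40, 84, 20, 66])
find_max([90, 40, 84, 20, 66]): compare 90 with find_max([40, 84, 20, 66])
find_max([40, 84, 20, 66]): compare 40 with find_max([84, 20, 66])
find_max([84, 20, 66]): compare 84 with find_max([20, 66])
find_max([20, 66]): compare 20 with find_max([66])
find_max([66]) = 66  (base case)
Compare 20 with 66 -> 66
Compare 84 with 66 -> 84
Compare 40 with 84 -> 84
Compare 90 with 84 -> 90
Compare 64 with 90 -> 90

90


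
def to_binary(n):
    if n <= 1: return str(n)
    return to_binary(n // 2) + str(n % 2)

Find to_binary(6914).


to_binary(6914) = to_binary(3457) + '0'
to_binary(3457) = to_binary(1728) + '1'
to_binary(1728) = to_binary(864) + '0'
to_binary(864) = to_binary(432) + '0'
to_binary(432) = to_binary(216) + '0'
to_binary(216) = to_binary(108) + '0'
to_binary(108) = to_binary(54) + '0'
to_binary(54) = to_binary(27) + '0'
to_binary(27) = to_binary(13) + '1'
to_binary(13) = to_binary(6) + '1'
to_binary(6) = to_binary(3) + '0'
to_binary(3) = to_binary(1) + '1'
to_binary(1) = '1'  (base case)
Concatenating: '1' + '1' + '0' + '1' + '1' + '0' + '0' + '0' + '0' + '0' + '0' + '1' + '0' = '1101100000010'

1101100000010


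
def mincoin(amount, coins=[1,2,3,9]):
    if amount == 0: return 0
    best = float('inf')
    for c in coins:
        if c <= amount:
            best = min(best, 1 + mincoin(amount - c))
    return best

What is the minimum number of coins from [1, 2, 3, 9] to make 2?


Building up with DP:
mincoin(0) = 0
mincoin(1) = min(1+mincoin(0)=1+0=1) = 1
mincoin(2) = min(1+mincoin(1)=1+1=2, 1+mincoin(0)=1+0=1) = 1

1


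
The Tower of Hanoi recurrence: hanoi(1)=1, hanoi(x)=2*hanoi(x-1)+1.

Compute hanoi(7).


hanoi(7) = 2 * hanoi(6) + 1
hanoi(6) = 2 * hanoi(5) + 1
hanoi(5) = 2 * hanoi(4) + 1
hanoi(4) = 2 * hanoi(3) + 1
hanoi(3) = 2 * hanoi(2) + 1
hanoi(2) = 2 * hanoi(1) + 1
hanoi(1) = 1  (base case)
hanoi(2) = 2 * 1 + 1 = 3
hanoi(3) = 2 * 3 + 1 = 7
hanoi(4) = 2 * 7 + 1 = 15
hanoi(5) = 2 * 15 + 1 = 31
hanoi(6) = 2 * 31 + 1 = 63
hanoi(7) = 2 * 63 + 1 = 127

127


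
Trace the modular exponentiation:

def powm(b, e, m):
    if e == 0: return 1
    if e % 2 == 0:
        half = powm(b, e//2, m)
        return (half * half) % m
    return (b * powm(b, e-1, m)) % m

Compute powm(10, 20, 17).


powm(10, 20, 17): e is even, compute powm(10, 10, 17)
  powm(10, 10, 17): e is even, compute powm(10, 5, 17)
    powm(10, 5, 17): e is odd, compute powm(10, 4, 17)
      powm(10, 4, 17): e is even, compute powm(10, 2, 17)
        powm(10, 2, 17): e is even, compute powm(10, 1, 17)
          powm(10, 1, 17): e is odd, compute powm(10, 0, 17)
          powm(10, 0, 17) = 1
          (10 * 1) % 17 = 10
        half=10, (10*10) % 17 = 15
      half=15, (15*15) % 17 = 4
    (10 * 4) % 17 = 6
  half=6, (6*6) % 17 = 2
half=2, (2*2) % 17 = 4

4


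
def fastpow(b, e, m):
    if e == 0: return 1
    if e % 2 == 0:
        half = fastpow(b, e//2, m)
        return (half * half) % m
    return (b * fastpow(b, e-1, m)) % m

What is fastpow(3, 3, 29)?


fastpow(3, 3, 29): e is odd, compute fastpow(3, 2, 29)
  fastpow(3, 2, 29): e is even, compute fastpow(3, 1, 29)
    fastpow(3, 1, 29): e is odd, compute fastpow(3, 0, 29)
      fastpow(3, 0, 29) = 1
    (3 * 1) % 29 = 3
  half=3, (3*3) % 29 = 9
(3 * 9) % 29 = 27

27


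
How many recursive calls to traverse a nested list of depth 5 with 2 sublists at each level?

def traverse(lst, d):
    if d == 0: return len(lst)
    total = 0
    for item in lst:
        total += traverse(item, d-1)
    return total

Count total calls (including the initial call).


At depth 0 (root): 1 call
At depth 1: each of 1 parents calls traverse on 2 children = 2 calls
At depth 2: each of 2 parents calls traverse on 2 children = 4 calls
At depth 3: each of 4 parents calls traverse on 2 children = 8 calls
At depth 4: each of 8 parents calls traverse on 2 children = 16 calls
At depth 5: each of 16 parents calls traverse on 2 children = 32 calls
Total: 1 + 2 + 4 + 8 + 16 + 32 = 63

63


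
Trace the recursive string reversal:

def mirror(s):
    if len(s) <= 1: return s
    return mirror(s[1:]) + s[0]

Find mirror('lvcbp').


mirror('lvcbp') = mirror('vcbp') + 'l'
mirror('vcbp') = mirror('cbp') + 'v'
mirror('cbp') = mirror('bp') + 'c'
mirror('bp') = mirror('p') + 'b'
mirror('p') = 'p'  (base case)
Concatenating: 'p' + 'b' + 'c' + 'v' + 'l' = 'pbcvl'

pbcvl


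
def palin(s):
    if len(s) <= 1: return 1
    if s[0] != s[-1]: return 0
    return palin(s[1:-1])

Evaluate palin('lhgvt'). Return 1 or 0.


palin('lhgvt'): s[0]='l' != s[-1]='t' -> return 0
Result: 0 (not a palindrome)

0


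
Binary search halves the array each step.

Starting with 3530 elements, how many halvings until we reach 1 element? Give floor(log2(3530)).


3530 / 2 = 1765
1765 / 2 = 882
882 / 2 = 441
441 / 2 = 220
220 / 2 = 110
110 / 2 = 55
55 / 2 = 27
27 / 2 = 13
13 / 2 = 6
6 / 2 = 3
3 / 2 = 1
Reached 1 after 11 halvings

11


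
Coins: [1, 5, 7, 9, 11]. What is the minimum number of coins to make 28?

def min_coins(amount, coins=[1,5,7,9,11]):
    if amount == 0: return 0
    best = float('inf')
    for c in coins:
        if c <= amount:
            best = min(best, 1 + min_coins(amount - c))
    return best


Building up with DP:
min_coins(0) = 0
min_coins(1) = min(1+min_coins(0)=1+0=1) = 1
min_coins(2) = min(1+min_coins(1)=1+1=2) = 2
min_coins(3) = min(1+min_coins(2)=1+2=3) = 3
min_coins(4) = min(1+min_coins(3)=1+3=4) = 4
min_coins(5) = min(1+min_coins(4)=1+4=5, 1+min_coins(0)=1+0=1) = 1
min_coins(6) = min(1+min_coins(5)=1+1=2, 1+min_coins(1)=1+1=2) = 2
min_coins(7) = min(1+min_coins(6)=1+2=3, 1+min_coins(2)=1+2=3, 1+min_coins(0)=1+0=1) = 1
min_coins(8) = min(1+min_coins(7)=1+1=2, 1+min_coins(3)=1+3=4, 1+min_coins(1)=1+1=2) = 2
min_coins(9) = min(1+min_coins(8)=1+2=3, 1+min_coins(4)=1+4=5, 1+min_coins(2)=1+2=3, 1+min_coins(0)=1+0=1) = 1
min_coins(10) = min(1+min_coins(9)=1+1=2, 1+min_coins(5)=1+1=2, 1+min_coins(3)=1+3=4, 1+min_coins(1)=1+1=2) = 2
min_coins(11) = min(1+min_coins(10)=1+2=3, 1+min_coins(6)=1+2=3, 1+min_coins(4)=1+4=5, 1+min_coins(2)=1+2=3, 1+min_coins(0)=1+0=1) = 1
min_coins(12) = min(1+min_coins(11)=1+1=2, 1+min_coins(7)=1+1=2, 1+min_coins(5)=1+1=2, 1+min_coins(3)=1+3=4, 1+min_coins(1)=1+1=2) = 2
min_coins(13) = min(1+min_coins(12)=1+2=3, 1+min_coins(8)=1+2=3, 1+min_coins(6)=1+2=3, 1+min_coins(4)=1+4=5, 1+min_coins(2)=1+2=3) = 3
min_coins(14) = min(1+min_coins(13)=1+3=4, 1+min_coins(9)=1+1=2, 1+min_coins(7)=1+1=2, 1+min_coins(5)=1+1=2, 1+min_coins(3)=1+3=4) = 2
min_coins(15) = min(1+min_coins(14)=1+2=3, 1+min_coins(10)=1+2=3, 1+min_coins(8)=1+2=3, 1+min_coins(6)=1+2=3, 1+min_coins(4)=1+4=5) = 3
min_coins(16) = min(1+min_coins(15)=1+3=4, 1+min_coins(11)=1+1=2, 1+min_coins(9)=1+1=2, 1+min_coins(7)=1+1=2, 1+min_coins(5)=1+1=2) = 2
min_coins(17) = min(1+min_coins(16)=1+2=3, 1+min_coins(12)=1+2=3, 1+min_coins(10)=1+2=3, 1+min_coins(8)=1+2=3, 1+min_coins(6)=1+2=3) = 3
min_coins(18) = min(1+min_coins(17)=1+3=4, 1+min_coins(13)=1+3=4, 1+min_coins(11)=1+1=2, 1+min_coins(9)=1+1=2, 1+min_coins(7)=1+1=2) = 2
min_coins(19) = min(1+min_coins(18)=1+2=3, 1+min_coins(14)=1+2=3, 1+min_coins(12)=1+2=3, 1+min_coins(10)=1+2=3, 1+min_coins(8)=1+2=3) = 3
min_coins(20) = min(1+min_coins(19)=1+3=4, 1+min_coins(15)=1+3=4, 1+min_coins(13)=1+3=4, 1+min_coins(11)=1+1=2, 1+min_coins(9)=1+1=2) = 2
min_coins(21) = min(1+min_coins(20)=1+2=3, 1+min_coins(16)=1+2=3, 1+min_coins(14)=1+2=3, 1+min_coins(12)=1+2=3, 1+min_coins(10)=1+2=3) = 3
min_coins(22) = min(1+min_coins(21)=1+3=4, 1+min_coins(17)=1+3=4, 1+min_coins(15)=1+3=4, 1+min_coins(13)=1+3=4, 1+min_coins(11)=1+1=2) = 2
min_coins(23) = min(1+min_coins(22)=1+2=3, 1+min_coins(18)=1+2=3, 1+min_coins(16)=1+2=3, 1+min_coins(14)=1+2=3, 1+min_coins(12)=1+2=3) = 3
min_coins(24) = min(1+min_coins(23)=1+3=4, 1+min_coins(19)=1+3=4, 1+min_coins(17)=1+3=4, 1+min_coins(15)=1+3=4, 1+min_coins(13)=1+3=4) = 4
min_coins(25) = min(1+min_coins(24)=1+4=5, 1+min_coins(20)=1+2=3, 1+min_coins(18)=1+2=3, 1+min_coins(16)=1+2=3, 1+min_coins(14)=1+2=3) = 3
min_coins(26) = min(1+min_coins(25)=1+3=4, 1+min_coins(21)=1+3=4, 1+min_coins(19)=1+3=4, 1+min_coins(17)=1+3=4, 1+min_coins(15)=1+3=4) = 4
min_coins(27) = min(1+min_coins(26)=1+4=5, 1+min_coins(22)=1+2=3, 1+min_coins(20)=1+2=3, 1+min_coins(18)=1+2=3, 1+min_coins(16)=1+2=3) = 3
min_coins(28) = min(1+min_coins(27)=1+3=4, 1+min_coins(23)=1+3=4, 1+min_coins(21)=1+3=4, 1+min_coins(19)=1+3=4, 1+min_coins(17)=1+3=4) = 4

4


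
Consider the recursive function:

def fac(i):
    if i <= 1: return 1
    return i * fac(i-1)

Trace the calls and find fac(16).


fac(16)
= 16 * fac(15)
= 16 * 15 * fac(14)
= 16 * 15 * 14 * fac(13)
= 16 * 15 * 14 * 13 * fac(12)
= 16 * 15 * 14 * 13 * 12 * fac(11)
= 16 * 15 * 14 * 13 * 12 * 11 * fac(10)
= 16 * 15 * 14 * 13 * 12 * 11 * 10 * fac(9)
= 16 * 15 * 14 * 13 * 12 * 11 * 10 * 9 * fac(8)
= 16 * 15 * 14 * 13 * 12 * 11 * 10 * 9 * 8 * fac(7)
= 16 * 15 * 14 * 13 * 12 * 11 * 10 * 9 * 8 * 7 * fac(6)
= 16 * 15 * 14 * 13 * 12 * 11 * 10 * 9 * 8 * 7 * 6 * fac(5)
= 16 * 15 * 14 * 13 * 12 * 11 * 10 * 9 * 8 * 7 * 6 * 5 * fac(4)
= 16 * 15 * 14 * 13 * 12 * 11 * 10 * 9 * 8 * 7 * 6 * 5 * 4 * fac(3)
= 16 * 15 * 14 * 13 * 12 * 11 * 10 * 9 * 8 * 7 * 6 * 5 * 4 * 3 * fac(2)
= 16 * 15 * 14 * 13 * 12 * 11 * 10 * 9 * 8 * 7 * 6 * 5 * 4 * 3 * 2 * fac(1)
= 16 * 15 * 14 * 13 * 12 * 11 * 10 * 9 * 8 * 7 * 6 * 5 * 4 * 3 * 2 * 1
= 20922789888000

20922789888000


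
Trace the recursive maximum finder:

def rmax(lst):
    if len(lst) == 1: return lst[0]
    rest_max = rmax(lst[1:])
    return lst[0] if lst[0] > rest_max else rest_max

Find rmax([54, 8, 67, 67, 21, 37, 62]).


rmax([54, 8, 67, 67, 21, 37, 62]): compare 54 with rmax([8, 67, 67, 21, 37, 62])
rmax([8, 67, 67, 21, 37, 62]): compare 8 with rmax([67, 67, 21, 37, 62])
rmax([67, 67, 21, 37, 62]): compare 67 with rmax([67, 21, 37, 62])
rmax([67, 21, 37, 62]): compare 67 with rmax([21, 37, 62])
rmax([21, 37, 62]): compare 21 with rmax([37, 62])
rmax([37, 62]): compare 37 with rmax([62])
rmax([62]) = 62  (base case)
Compare 37 with 62 -> 62
Compare 21 with 62 -> 62
Compare 67 with 62 -> 67
Compare 67 with 67 -> 67
Compare 8 with 67 -> 67
Compare 54 with 67 -> 67

67


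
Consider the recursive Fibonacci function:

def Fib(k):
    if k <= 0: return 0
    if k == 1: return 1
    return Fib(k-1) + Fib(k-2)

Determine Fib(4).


Computing Fib(4) bottom-up:
Fib(0) = 0
Fib(1) = 1
Fib(2) = Fib(1) + Fib(0) = 1 + 0 = 1
Fib(3) = Fib(2) + Fib(1) = 1 + 1 = 2
Fib(4) = Fib(3) + Fib(2) = 2 + 1 = 3

3


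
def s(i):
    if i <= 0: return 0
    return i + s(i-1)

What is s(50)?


s(50)
= 50 + 49 + 48 + 47 + 46 + 45 + 44 + 43 + 42 + 41 + 40 + 39 + 38 + 37 + 36 + 35 + 34 + 33 + 32 + 31 + 30 + 29 + 28 + 27 + 26 + 25 + 24 + 23 + 22 + 21 + 20 + 19 + 18 + 17 + 16 + 15 + 14 + 13 + 12 + 11 + 10 + 9 + 8 + 7 + 6 + 5 + 4 + 3 + 2 + 1 + s(0)
= 50 + 49 + 48 + 47 + 46 + 45 + 44 + 43 + 42 + 41 + 40 + 39 + 38 + 37 + 36 + 35 + 34 + 33 + 32 + 31 + 30 + 29 + 28 + 27 + 26 + 25 + 24 + 23 + 22 + 21 + 20 + 19 + 18 + 17 + 16 + 15 + 14 + 13 + 12 + 11 + 10 + 9 + 8 + 7 + 6 + 5 + 4 + 3 + 2 + 1 + 0
= 1275

1275


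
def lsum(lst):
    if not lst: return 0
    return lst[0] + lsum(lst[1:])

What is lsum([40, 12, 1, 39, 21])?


lsum([40, 12, 1, 39, 21]) = 40 + lsum([12, 1, 39, 21])
lsum([12, 1, 39, 21]) = 12 + lsum([1, 39, 21])
lsum([1, 39, 21]) = 1 + lsum([39, 21])
lsum([39, 21]) = 39 + lsum([21])
lsum([21]) = 21 + lsum([])
lsum([]) = 0  (base case)
Total: 40 + 12 + 1 + 39 + 21 + 0 = 113

113


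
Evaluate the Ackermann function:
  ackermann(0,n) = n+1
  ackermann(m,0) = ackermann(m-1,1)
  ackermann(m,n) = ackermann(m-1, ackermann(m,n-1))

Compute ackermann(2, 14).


ackermann(2, 14) = ackermann(1, ackermann(2, 13))
  ackermann(2, 13) = ackermann(1, ackermann(2, 12))
    ackermann(2, 12) = ackermann(1, ackermann(2, 11))
      ackermann(2, 11) = ackermann(1, ackermann(2, 10))
        ackermann(2, 10) = ackermann(1, ackermann(2, 9))
          ackermann(2, 9) = ackermann(1, ackermann(2, 8))
          ackermann(2, 8) = ackermann(1, ackermann(2, 7))
          ackermann(2, 7) = ackermann(1, ackermann(2, 6))
          ackermann(2, 6) = ackermann(1, ackermann(2, 5))
          ackermann(2, 5) = ackermann(1, ackermann(2, 4))
          ackermann(2, 4) = ackermann(1, ackermann(2, 3))
          ackermann(2, 3) = ackermann(1, ackermann(2, 2))
          ackermann(2, 2) = ackermann(1, ackermann(2, 1))
          ackermann(2, 1) = ackermann(1, ackermann(2, 0))
          ackermann(2, 0) = ackermann(1, 1)
          ackermann(1, 1) = ackermann(0, ackermann(1, 0))
          ackermann(1, 0) = ackermann(0, 1)
          ackermann(0, 1) = 2
            = ackermann(0, 2)
          ackermann(0, 2) = 3
            = ackermann(1, 3)
          ackermann(1, 3) = ackermann(0, ackermann(1, 2))
          ackermann(1, 2) = ackermann(0, ackermann(1, 1))
          ackermann(1, 1) = ackermann(0, ackermann(1, 0))
          ackermann(1, 0) = ackermann(0, 1)
... (trace truncated)
Result: ackermann(2, 14) = 31

31


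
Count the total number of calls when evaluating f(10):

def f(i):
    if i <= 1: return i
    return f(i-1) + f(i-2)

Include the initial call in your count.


Let C(n) = total calls for f(n)
C(0) = 1, C(1) = 1
C(2) = 1 + C(1) + C(0) = 1 + 1 + 1 = 3
C(3) = 1 + C(2) + C(1) = 1 + 3 + 1 = 5
C(4) = 1 + C(3) + C(2) = 1 + 5 + 3 = 9
C(5) = 1 + C(4) + C(3) = 1 + 9 + 5 = 15
C(6) = 1 + C(5) + C(4) = 1 + 15 + 9 = 25
C(7) = 1 + C(6) + C(5) = 1 + 25 + 15 = 41
C(8) = 1 + C(7) + C(6) = 1 + 41 + 25 = 67
C(9) = 1 + C(8) + C(7) = 1 + 67 + 41 = 109
C(10) = 1 + C(9) + C(8) = 1 + 109 + 67 = 177

177


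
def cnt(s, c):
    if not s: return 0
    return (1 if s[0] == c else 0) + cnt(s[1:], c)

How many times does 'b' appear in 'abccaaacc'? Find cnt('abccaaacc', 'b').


s[0]='a' != 'b' -> 0
s[0]='b' == 'b' -> 1
s[0]='c' != 'b' -> 0
s[0]='c' != 'b' -> 0
s[0]='a' != 'b' -> 0
s[0]='a' != 'b' -> 0
s[0]='a' != 'b' -> 0
s[0]='c' != 'b' -> 0
s[0]='c' != 'b' -> 0
Sum: 0 + 1 + 0 + 0 + 0 + 0 + 0 + 0 + 0 = 1

1


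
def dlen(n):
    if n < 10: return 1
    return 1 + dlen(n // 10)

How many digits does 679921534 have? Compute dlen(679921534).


dlen(679921534) = 1 + dlen(67992153)
dlen(67992153) = 1 + dlen(6799215)
dlen(6799215) = 1 + dlen(679921)
dlen(679921) = 1 + dlen(67992)
dlen(67992) = 1 + dlen(6799)
dlen(6799) = 1 + dlen(679)
dlen(679) = 1 + dlen(67)
dlen(67) = 1 + dlen(6)
dlen(6) = 1  (base case: 6 < 10)
Unwinding: 1 + 1 + 1 + 1 + 1 + 1 + 1 + 1 + 1 = 9

9


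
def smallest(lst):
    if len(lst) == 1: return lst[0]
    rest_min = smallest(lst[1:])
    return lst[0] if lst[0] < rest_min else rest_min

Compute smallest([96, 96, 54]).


smallest([96, 96, 54]): compare 96 with smallest([96, 54])
smallest([96, 54]): compare 96 with smallest([54])
smallest([54]) = 54  (base case)
Compare 96 with 54 -> 54
Compare 96 with 54 -> 54

54


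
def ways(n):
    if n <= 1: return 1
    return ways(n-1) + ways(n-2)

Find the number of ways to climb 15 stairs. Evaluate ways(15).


Building up from base cases:
ways(0) = 1
ways(1) = 1
ways(2) = ways(1) + ways(0) = 1 + 1 = 2
ways(3) = ways(2) + ways(1) = 2 + 1 = 3
ways(4) = ways(3) + ways(2) = 3 + 2 = 5
ways(5) = ways(4) + ways(3) = 5 + 3 = 8
ways(6) = ways(5) + ways(4) = 8 + 5 = 13
ways(7) = ways(6) + ways(5) = 13 + 8 = 21
ways(8) = ways(7) + ways(6) = 21 + 13 = 34
ways(9) = ways(8) + ways(7) = 34 + 21 = 55
ways(10) = ways(9) + ways(8) = 55 + 34 = 89
ways(11) = ways(10) + ways(9) = 89 + 55 = 144
ways(12) = ways(11) + ways(10) = 144 + 89 = 233
ways(13) = ways(12) + ways(11) = 233 + 144 = 377
ways(14) = ways(13) + ways(12) = 377 + 233 = 610
ways(15) = ways(14) + ways(13) = 610 + 377 = 987

987


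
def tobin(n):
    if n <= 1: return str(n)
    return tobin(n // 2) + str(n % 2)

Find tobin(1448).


tobin(1448) = tobin(724) + '0'
tobin(724) = tobin(362) + '0'
tobin(362) = tobin(181) + '0'
tobin(181) = tobin(90) + '1'
tobin(90) = tobin(45) + '0'
tobin(45) = tobin(22) + '1'
tobin(22) = tobin(11) + '0'
tobin(11) = tobin(5) + '1'
tobin(5) = tobin(2) + '1'
tobin(2) = tobin(1) + '0'
tobin(1) = '1'  (base case)
Concatenating: '1' + '0' + '1' + '1' + '0' + '1' + '0' + '1' + '0' + '0' + '0' = '10110101000'

10110101000


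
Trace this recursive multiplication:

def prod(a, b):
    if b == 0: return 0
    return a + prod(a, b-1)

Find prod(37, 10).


prod(37, 10) = 37 + prod(37, 9)
prod(37, 9) = 37 + prod(37, 8)
prod(37, 8) = 37 + prod(37, 7)
prod(37, 7) = 37 + prod(37, 6)
prod(37, 6) = 37 + prod(37, 5)
prod(37, 5) = 37 + prod(37, 4)
prod(37, 4) = 37 + prod(37, 3)
prod(37, 3) = 37 + prod(37, 2)
prod(37, 2) = 37 + prod(37, 1)
prod(37, 1) = 37 + prod(37, 0)
prod(37, 0) = 0  (base case)
Total: 37 + 37 + 37 + 37 + 37 + 37 + 37 + 37 + 37 + 37 + 0 = 370

370


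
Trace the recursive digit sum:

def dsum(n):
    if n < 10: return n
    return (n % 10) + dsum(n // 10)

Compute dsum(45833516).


dsum(45833516) = 6 + dsum(4583351)
dsum(4583351) = 1 + dsum(458335)
dsum(458335) = 5 + dsum(45833)
dsum(45833) = 3 + dsum(4583)
dsum(4583) = 3 + dsum(458)
dsum(458) = 8 + dsum(45)
dsum(45) = 5 + dsum(4)
dsum(4) = 4  (base case)
Total: 6 + 1 + 5 + 3 + 3 + 8 + 5 + 4 = 35

35


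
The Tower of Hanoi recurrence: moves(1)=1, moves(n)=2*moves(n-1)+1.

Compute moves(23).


moves(23) = 2 * moves(22) + 1
moves(22) = 2 * moves(21) + 1
moves(21) = 2 * moves(20) + 1
moves(20) = 2 * moves(19) + 1
moves(19) = 2 * moves(18) + 1
moves(18) = 2 * moves(17) + 1
moves(17) = 2 * moves(16) + 1
moves(16) = 2 * moves(15) + 1
moves(15) = 2 * moves(14) + 1
moves(14) = 2 * moves(13) + 1
moves(13) = 2 * moves(12) + 1
moves(12) = 2 * moves(11) + 1
moves(11) = 2 * moves(10) + 1
moves(10) = 2 * moves(9) + 1
moves(9) = 2 * moves(8) + 1
moves(8) = 2 * moves(7) + 1
moves(7) = 2 * moves(6) + 1
moves(6) = 2 * moves(5) + 1
moves(5) = 2 * moves(4) + 1
moves(4) = 2 * moves(3) + 1
moves(3) = 2 * moves(2) + 1
moves(2) = 2 * moves(1) + 1
moves(1) = 1  (base case)
moves(2) = 2 * 1 + 1 = 3
moves(3) = 2 * 3 + 1 = 7
moves(4) = 2 * 7 + 1 = 15
moves(5) = 2 * 15 + 1 = 31
moves(6) = 2 * 31 + 1 = 63
moves(7) = 2 * 63 + 1 = 127
moves(8) = 2 * 127 + 1 = 255
moves(9) = 2 * 255 + 1 = 511
moves(10) = 2 * 511 + 1 = 1023
moves(11) = 2 * 1023 + 1 = 2047
moves(12) = 2 * 2047 + 1 = 4095
moves(13) = 2 * 4095 + 1 = 8191
moves(14) = 2 * 8191 + 1 = 16383
moves(15) = 2 * 16383 + 1 = 32767
moves(16) = 2 * 32767 + 1 = 65535
moves(17) = 2 * 65535 + 1 = 131071
moves(18) = 2 * 131071 + 1 = 262143
moves(19) = 2 * 262143 + 1 = 524287
moves(20) = 2 * 524287 + 1 = 1048575
moves(21) = 2 * 1048575 + 1 = 2097151
moves(22) = 2 * 2097151 + 1 = 4194303
moves(23) = 2 * 4194303 + 1 = 8388607

8388607


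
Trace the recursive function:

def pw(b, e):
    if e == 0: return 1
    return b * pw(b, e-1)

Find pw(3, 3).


pw(3, 3)
= 3 * pw(3, 2)
= 3 * 3 * pw(3, 1)
= 3 * 3 * 3 * pw(3, 0)
= 3 * 3 * 3 * 1
= 27

27


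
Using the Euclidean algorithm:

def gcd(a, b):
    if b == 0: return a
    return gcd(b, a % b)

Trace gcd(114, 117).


gcd(114, 117) = gcd(117, 114)
gcd(117, 114) = gcd(114, 3)
gcd(114, 3) = gcd(3, 0)
gcd(3, 0) = 3  (base case)

3


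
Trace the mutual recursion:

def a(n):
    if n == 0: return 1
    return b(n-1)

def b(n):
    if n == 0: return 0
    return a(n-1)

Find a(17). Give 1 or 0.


a(17) = b(16)
b(16) = a(15)
a(15) = b(14)
b(14) = a(13)
a(13) = b(12)
b(12) = a(11)
a(11) = b(10)
b(10) = a(9)
a(9) = b(8)
b(8) = a(7)
a(7) = b(6)
b(6) = a(5)
a(5) = b(4)
b(4) = a(3)
a(3) = b(2)
b(2) = a(1)
a(1) = b(0)
b(0) = 0  (base case)
Result: 0

0


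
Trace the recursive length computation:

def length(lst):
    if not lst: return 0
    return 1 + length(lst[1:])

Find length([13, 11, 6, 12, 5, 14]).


length([13, 11, 6, 12, 5, 14]) = 1 + length([11, 6, 12, 5, 14])
length([11, 6, 12, 5, 14]) = 1 + length([6, 12, 5, 14])
length([6, 12, 5, 14]) = 1 + length([12, 5, 14])
length([12, 5, 14]) = 1 + length([5, 14])
length([5, 14]) = 1 + length([14])
length([14]) = 1 + length([])
length([]) = 0  (base case)
Unwinding: 1 + 1 + 1 + 1 + 1 + 1 + 0 = 6

6


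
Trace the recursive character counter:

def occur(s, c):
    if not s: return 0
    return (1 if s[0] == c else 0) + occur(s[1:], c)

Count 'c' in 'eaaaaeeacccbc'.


s[0]='e' != 'c' -> 0
s[0]='a' != 'c' -> 0
s[0]='a' != 'c' -> 0
s[0]='a' != 'c' -> 0
s[0]='a' != 'c' -> 0
s[0]='e' != 'c' -> 0
s[0]='e' != 'c' -> 0
s[0]='a' != 'c' -> 0
s[0]='c' == 'c' -> 1
s[0]='c' == 'c' -> 1
s[0]='c' == 'c' -> 1
s[0]='b' != 'c' -> 0
s[0]='c' == 'c' -> 1
Sum: 0 + 0 + 0 + 0 + 0 + 0 + 0 + 0 + 1 + 1 + 1 + 0 + 1 = 4

4


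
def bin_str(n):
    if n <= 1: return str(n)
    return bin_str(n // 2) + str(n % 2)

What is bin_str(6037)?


bin_str(6037) = bin_str(3018) + '1'
bin_str(3018) = bin_str(1509) + '0'
bin_str(1509) = bin_str(754) + '1'
bin_str(754) = bin_str(377) + '0'
bin_str(377) = bin_str(188) + '1'
bin_str(188) = bin_str(94) + '0'
bin_str(94) = bin_str(47) + '0'
bin_str(47) = bin_str(23) + '1'
bin_str(23) = bin_str(11) + '1'
bin_str(11) = bin_str(5) + '1'
bin_str(5) = bin_str(2) + '1'
bin_str(2) = bin_str(1) + '0'
bin_str(1) = '1'  (base case)
Concatenating: '1' + '0' + '1' + '1' + '1' + '1' + '0' + '0' + '1' + '0' + '1' + '0' + '1' = '1011110010101'

1011110010101
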